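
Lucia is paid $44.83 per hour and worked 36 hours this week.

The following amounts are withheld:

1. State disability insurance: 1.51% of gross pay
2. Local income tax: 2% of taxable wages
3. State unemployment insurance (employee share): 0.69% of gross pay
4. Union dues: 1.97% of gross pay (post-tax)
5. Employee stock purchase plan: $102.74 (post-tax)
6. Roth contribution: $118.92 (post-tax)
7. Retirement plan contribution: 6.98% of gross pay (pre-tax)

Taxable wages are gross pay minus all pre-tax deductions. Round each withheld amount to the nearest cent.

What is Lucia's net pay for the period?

Gross pay: 36 × $44.83 = $1,613.88
Retirement plan contribution: $1,613.88 × 0.0698 = $112.65
Taxable wages = $1,613.88 − $112.65 = $1,501.23
Local income tax: $1,501.23 × 0.02 = $30.02
State unemployment insurance (employee share): $1,613.88 × 0.0069 = $11.14
State disability insurance: $1,613.88 × 0.0151 = $24.37
Employee stock purchase plan: $102.74
Roth contribution: $118.92
Union dues: $1,613.88 × 0.0197 = $31.79
Total deductions = $112.65 + $30.02 + $11.14 + $24.37 + $102.74 + $118.92 + $31.79 = $431.63
Net pay = $1,613.88 − $431.63 = $1,182.25

$1,182.25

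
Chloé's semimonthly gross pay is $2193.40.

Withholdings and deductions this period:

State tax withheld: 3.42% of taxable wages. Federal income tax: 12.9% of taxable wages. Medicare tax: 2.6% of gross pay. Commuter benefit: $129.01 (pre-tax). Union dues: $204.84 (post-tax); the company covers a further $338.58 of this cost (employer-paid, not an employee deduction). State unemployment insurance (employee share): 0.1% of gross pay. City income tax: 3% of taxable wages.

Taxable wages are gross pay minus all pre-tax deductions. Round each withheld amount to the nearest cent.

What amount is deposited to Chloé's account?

Commuter benefit: $129.01
Taxable wages = $2193.40 − $129.01 = $2064.39
State tax withheld: $2064.39 × 0.0342 = $70.60
Federal income tax: $2064.39 × 0.129 = $266.31
City income tax: $2064.39 × 0.03 = $61.93
State unemployment insurance (employee share): $2193.40 × 0.001 = $2.19
Medicare tax: $2193.40 × 0.026 = $57.03
Union dues: $204.84
(Employer's $338.58 toward union dues is not withheld from the employee.)
Total deductions = $129.01 + $70.60 + $266.31 + $61.93 + $2.19 + $57.03 + $204.84 = $791.91
Net pay = $2193.40 − $791.91 = $1401.49

$1401.49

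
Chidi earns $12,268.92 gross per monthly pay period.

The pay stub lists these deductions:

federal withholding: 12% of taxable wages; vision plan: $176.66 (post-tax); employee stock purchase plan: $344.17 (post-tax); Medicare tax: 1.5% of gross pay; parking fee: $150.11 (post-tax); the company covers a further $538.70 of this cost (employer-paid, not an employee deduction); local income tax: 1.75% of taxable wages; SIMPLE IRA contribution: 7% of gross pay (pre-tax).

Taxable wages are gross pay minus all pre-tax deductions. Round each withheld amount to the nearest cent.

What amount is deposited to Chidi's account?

$8,986.24

SIMPLE IRA contribution: $12,268.92 × 0.07 = $858.82
Taxable wages = $12,268.92 − $858.82 = $11,410.10
Federal withholding: $11,410.10 × 0.12 = $1,369.21
Local income tax: $11,410.10 × 0.0175 = $199.68
Medicare tax: $12,268.92 × 0.015 = $184.03
Vision plan: $176.66
Parking fee: $150.11
Employee stock purchase plan: $344.17
(Employer's $538.70 toward parking fee is not withheld from the employee.)
Total deductions = $858.82 + $1,369.21 + $199.68 + $184.03 + $176.66 + $150.11 + $344.17 = $3,282.68
Net pay = $12,268.92 − $3,282.68 = $8,986.24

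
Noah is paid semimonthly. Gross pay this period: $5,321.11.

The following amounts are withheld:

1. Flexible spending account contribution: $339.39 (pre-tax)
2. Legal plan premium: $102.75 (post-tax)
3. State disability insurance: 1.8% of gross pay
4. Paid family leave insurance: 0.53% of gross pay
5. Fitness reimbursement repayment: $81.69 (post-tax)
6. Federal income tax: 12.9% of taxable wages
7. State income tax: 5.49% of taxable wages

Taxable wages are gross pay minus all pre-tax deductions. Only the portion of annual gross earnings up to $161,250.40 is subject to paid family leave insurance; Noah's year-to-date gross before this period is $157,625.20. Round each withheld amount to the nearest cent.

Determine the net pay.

$3,766.15

Flexible spending account contribution: $339.39
Taxable wages = $5,321.11 − $339.39 = $4,981.72
State income tax: $4,981.72 × 0.0549 = $273.50
Federal income tax: $4,981.72 × 0.129 = $642.64
Paid family leave insurance: only $161,250.40 − $157,625.20 = $3,625.20 of this check is subject → $3,625.20 × 0.0053 = $19.21
State disability insurance: $5,321.11 × 0.018 = $95.78
Fitness reimbursement repayment: $81.69
Legal plan premium: $102.75
Total deductions = $339.39 + $273.50 + $642.64 + $19.21 + $95.78 + $81.69 + $102.75 = $1,554.96
Net pay = $5,321.11 − $1,554.96 = $3,766.15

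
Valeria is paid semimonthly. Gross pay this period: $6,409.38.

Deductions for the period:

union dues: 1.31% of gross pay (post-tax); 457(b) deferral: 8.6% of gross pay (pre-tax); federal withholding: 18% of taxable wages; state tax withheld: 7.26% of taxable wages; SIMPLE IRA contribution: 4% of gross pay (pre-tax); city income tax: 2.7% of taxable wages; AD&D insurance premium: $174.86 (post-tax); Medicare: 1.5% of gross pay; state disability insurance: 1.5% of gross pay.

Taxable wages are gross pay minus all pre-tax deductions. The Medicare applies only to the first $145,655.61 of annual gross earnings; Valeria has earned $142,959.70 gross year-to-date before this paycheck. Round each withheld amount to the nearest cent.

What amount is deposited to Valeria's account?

SIMPLE IRA contribution: $6,409.38 × 0.04 = $256.38
457(b) deferral: $6,409.38 × 0.086 = $551.21
Pre-tax total = $256.38 + $551.21 = $807.59
Taxable wages = $6,409.38 − $807.59 = $5,601.79
City income tax: $5,601.79 × 0.027 = $151.25
State tax withheld: $5,601.79 × 0.0726 = $406.69
Federal withholding: $5,601.79 × 0.18 = $1,008.32
Medicare: only $145,655.61 − $142,959.70 = $2,695.91 of this check is subject → $2,695.91 × 0.015 = $40.44
State disability insurance: $6,409.38 × 0.015 = $96.14
AD&D insurance premium: $174.86
Union dues: $6,409.38 × 0.0131 = $83.96
Total deductions = $256.38 + $551.21 + $151.25 + $406.69 + $1,008.32 + $40.44 + $96.14 + $174.86 + $83.96 = $2,769.25
Net pay = $6,409.38 − $2,769.25 = $3,640.13

$3,640.13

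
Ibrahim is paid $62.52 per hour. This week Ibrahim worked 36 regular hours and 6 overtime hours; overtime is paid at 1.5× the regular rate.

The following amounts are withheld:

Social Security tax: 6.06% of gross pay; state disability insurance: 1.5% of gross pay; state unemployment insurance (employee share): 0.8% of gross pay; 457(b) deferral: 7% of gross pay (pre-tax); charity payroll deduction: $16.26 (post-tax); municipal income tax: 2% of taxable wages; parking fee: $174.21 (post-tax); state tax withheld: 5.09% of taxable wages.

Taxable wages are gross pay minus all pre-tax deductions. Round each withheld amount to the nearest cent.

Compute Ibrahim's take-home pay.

$2005.28

Regular pay: 36 × $62.52 = $2250.72
Overtime pay: 6 × $62.52 × 1.5 = $562.68
Gross pay = $2250.72 + $562.68 = $2813.40
457(b) deferral: $2813.40 × 0.07 = $196.94
Taxable wages = $2813.40 − $196.94 = $2616.46
State tax withheld: $2616.46 × 0.0509 = $133.18
Municipal income tax: $2616.46 × 0.02 = $52.33
State disability insurance: $2813.40 × 0.015 = $42.20
Social Security tax: $2813.40 × 0.0606 = $170.49
State unemployment insurance (employee share): $2813.40 × 0.008 = $22.51
Parking fee: $174.21
Charity payroll deduction: $16.26
Total deductions = $196.94 + $133.18 + $52.33 + $42.20 + $170.49 + $22.51 + $174.21 + $16.26 = $808.12
Net pay = $2813.40 − $808.12 = $2005.28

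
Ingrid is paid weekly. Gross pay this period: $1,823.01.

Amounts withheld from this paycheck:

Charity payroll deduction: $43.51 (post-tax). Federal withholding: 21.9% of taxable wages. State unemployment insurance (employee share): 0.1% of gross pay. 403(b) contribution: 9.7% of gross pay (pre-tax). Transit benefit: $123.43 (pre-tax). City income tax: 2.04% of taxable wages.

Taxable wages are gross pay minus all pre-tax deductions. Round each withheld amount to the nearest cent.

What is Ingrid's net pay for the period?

$1,112.88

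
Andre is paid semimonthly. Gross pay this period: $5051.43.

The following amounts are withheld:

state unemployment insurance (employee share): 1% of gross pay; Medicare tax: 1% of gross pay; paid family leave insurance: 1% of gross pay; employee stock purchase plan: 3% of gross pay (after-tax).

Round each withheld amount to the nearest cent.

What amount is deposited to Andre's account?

State unemployment insurance (employee share): $5051.43 × 0.01 = $50.51
Medicare tax: $5051.43 × 0.01 = $50.51
Paid family leave insurance: $5051.43 × 0.01 = $50.51
Employee stock purchase plan: $5051.43 × 0.03 = $151.54
Total deductions = $50.51 + $50.51 + $50.51 + $151.54 = $303.07
Net pay = $5051.43 − $303.07 = $4748.36

$4748.36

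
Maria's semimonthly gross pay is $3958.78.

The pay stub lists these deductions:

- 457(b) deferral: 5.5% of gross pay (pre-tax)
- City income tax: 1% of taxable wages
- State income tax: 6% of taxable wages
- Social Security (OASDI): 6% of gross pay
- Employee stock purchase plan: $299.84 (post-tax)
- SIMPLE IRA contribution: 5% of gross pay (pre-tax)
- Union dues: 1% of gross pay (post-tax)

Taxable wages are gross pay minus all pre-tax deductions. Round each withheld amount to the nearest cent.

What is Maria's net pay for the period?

SIMPLE IRA contribution: $3958.78 × 0.05 = $197.94
457(b) deferral: $3958.78 × 0.055 = $217.73
Pre-tax total = $197.94 + $217.73 = $415.67
Taxable wages = $3958.78 − $415.67 = $3543.11
State income tax: $3543.11 × 0.06 = $212.59
City income tax: $3543.11 × 0.01 = $35.43
Social Security (OASDI): $3958.78 × 0.06 = $237.53
Union dues: $3958.78 × 0.01 = $39.59
Employee stock purchase plan: $299.84
Total deductions = $197.94 + $217.73 + $212.59 + $35.43 + $237.53 + $39.59 + $299.84 = $1240.65
Net pay = $3958.78 − $1240.65 = $2718.13

$2718.13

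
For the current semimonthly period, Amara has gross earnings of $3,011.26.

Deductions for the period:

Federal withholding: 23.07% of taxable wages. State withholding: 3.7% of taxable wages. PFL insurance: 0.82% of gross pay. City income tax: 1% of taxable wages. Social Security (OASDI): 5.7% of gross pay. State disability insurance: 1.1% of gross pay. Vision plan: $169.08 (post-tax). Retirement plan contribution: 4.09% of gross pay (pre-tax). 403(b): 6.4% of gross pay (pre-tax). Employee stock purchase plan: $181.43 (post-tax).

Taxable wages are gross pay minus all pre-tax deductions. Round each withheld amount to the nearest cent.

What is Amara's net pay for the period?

Retirement plan contribution: $3,011.26 × 0.0409 = $123.16
403(b): $3,011.26 × 0.064 = $192.72
Pre-tax total = $123.16 + $192.72 = $315.88
Taxable wages = $3,011.26 − $315.88 = $2,695.38
City income tax: $2,695.38 × 0.01 = $26.95
Federal withholding: $2,695.38 × 0.2307 = $621.82
State withholding: $2,695.38 × 0.037 = $99.73
Social Security (OASDI): $3,011.26 × 0.057 = $171.64
PFL insurance: $3,011.26 × 0.0082 = $24.69
State disability insurance: $3,011.26 × 0.011 = $33.12
Vision plan: $169.08
Employee stock purchase plan: $181.43
Total deductions = $123.16 + $192.72 + $26.95 + $621.82 + $99.73 + $171.64 + $24.69 + $33.12 + $169.08 + $181.43 = $1,644.34
Net pay = $3,011.26 − $1,644.34 = $1,366.92

$1,366.92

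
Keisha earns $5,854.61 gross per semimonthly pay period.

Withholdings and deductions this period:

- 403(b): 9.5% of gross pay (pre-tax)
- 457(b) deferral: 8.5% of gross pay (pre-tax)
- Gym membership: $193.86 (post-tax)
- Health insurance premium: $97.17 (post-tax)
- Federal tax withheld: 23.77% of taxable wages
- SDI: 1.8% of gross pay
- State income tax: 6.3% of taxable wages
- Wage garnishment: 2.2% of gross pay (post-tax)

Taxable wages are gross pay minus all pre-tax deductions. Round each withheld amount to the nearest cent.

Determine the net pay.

403(b): $5,854.61 × 0.095 = $556.19
457(b) deferral: $5,854.61 × 0.085 = $497.64
Pre-tax total = $556.19 + $497.64 = $1,053.83
Taxable wages = $5,854.61 − $1,053.83 = $4,800.78
Federal tax withheld: $4,800.78 × 0.2377 = $1,141.15
State income tax: $4,800.78 × 0.063 = $302.45
SDI: $5,854.61 × 0.018 = $105.38
Wage garnishment: $5,854.61 × 0.022 = $128.80
Gym membership: $193.86
Health insurance premium: $97.17
Total deductions = $556.19 + $497.64 + $1,141.15 + $302.45 + $105.38 + $128.80 + $193.86 + $97.17 = $3,022.64
Net pay = $5,854.61 − $3,022.64 = $2,831.97

$2,831.97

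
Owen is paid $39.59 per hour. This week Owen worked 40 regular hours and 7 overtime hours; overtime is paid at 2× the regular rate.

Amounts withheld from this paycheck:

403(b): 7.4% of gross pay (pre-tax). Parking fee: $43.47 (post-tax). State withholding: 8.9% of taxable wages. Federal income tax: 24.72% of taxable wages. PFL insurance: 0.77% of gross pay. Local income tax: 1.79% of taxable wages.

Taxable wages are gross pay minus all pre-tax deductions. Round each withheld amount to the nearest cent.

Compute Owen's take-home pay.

Regular pay: 40 × $39.59 = $1583.60
Overtime pay: 7 × $39.59 × 2 = $554.26
Gross pay = $1583.60 + $554.26 = $2137.86
403(b): $2137.86 × 0.074 = $158.20
Taxable wages = $2137.86 − $158.20 = $1979.66
Federal income tax: $1979.66 × 0.2472 = $489.37
State withholding: $1979.66 × 0.089 = $176.19
Local income tax: $1979.66 × 0.0179 = $35.44
PFL insurance: $2137.86 × 0.0077 = $16.46
Parking fee: $43.47
Total deductions = $158.20 + $489.37 + $176.19 + $35.44 + $16.46 + $43.47 = $919.13
Net pay = $2137.86 − $919.13 = $1218.73

$1218.73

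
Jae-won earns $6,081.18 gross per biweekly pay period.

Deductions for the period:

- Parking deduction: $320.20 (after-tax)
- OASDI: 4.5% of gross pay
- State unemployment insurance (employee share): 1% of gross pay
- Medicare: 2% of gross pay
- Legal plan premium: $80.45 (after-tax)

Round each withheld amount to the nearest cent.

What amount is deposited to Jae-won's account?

$5,224.45

State unemployment insurance (employee share): $6,081.18 × 0.01 = $60.81
OASDI: $6,081.18 × 0.045 = $273.65
Medicare: $6,081.18 × 0.02 = $121.62
Parking deduction: $320.20
Legal plan premium: $80.45
Total deductions = $60.81 + $273.65 + $121.62 + $320.20 + $80.45 = $856.73
Net pay = $6,081.18 − $856.73 = $5,224.45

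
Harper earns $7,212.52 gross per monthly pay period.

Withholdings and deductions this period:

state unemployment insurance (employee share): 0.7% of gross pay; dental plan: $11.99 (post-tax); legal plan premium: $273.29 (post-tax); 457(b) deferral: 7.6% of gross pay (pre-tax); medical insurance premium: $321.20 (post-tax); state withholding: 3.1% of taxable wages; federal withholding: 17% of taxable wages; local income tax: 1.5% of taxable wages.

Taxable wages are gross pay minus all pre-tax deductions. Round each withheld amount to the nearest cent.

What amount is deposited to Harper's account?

457(b) deferral: $7,212.52 × 0.076 = $548.15
Taxable wages = $7,212.52 − $548.15 = $6,664.37
Local income tax: $6,664.37 × 0.015 = $99.97
State withholding: $6,664.37 × 0.031 = $206.60
Federal withholding: $6,664.37 × 0.17 = $1,132.94
State unemployment insurance (employee share): $7,212.52 × 0.007 = $50.49
Legal plan premium: $273.29
Dental plan: $11.99
Medical insurance premium: $321.20
Total deductions = $548.15 + $99.97 + $206.60 + $1,132.94 + $50.49 + $273.29 + $11.99 + $321.20 = $2,644.63
Net pay = $7,212.52 − $2,644.63 = $4,567.89

$4,567.89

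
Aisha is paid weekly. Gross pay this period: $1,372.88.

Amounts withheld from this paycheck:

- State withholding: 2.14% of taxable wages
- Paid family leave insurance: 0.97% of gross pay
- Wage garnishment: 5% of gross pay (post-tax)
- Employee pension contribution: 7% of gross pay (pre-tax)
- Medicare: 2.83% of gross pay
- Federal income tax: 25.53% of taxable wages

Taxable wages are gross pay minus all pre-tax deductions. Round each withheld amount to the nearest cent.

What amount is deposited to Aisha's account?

$802.69

Employee pension contribution: $1,372.88 × 0.07 = $96.10
Taxable wages = $1,372.88 − $96.10 = $1,276.78
Federal income tax: $1,276.78 × 0.2553 = $325.96
State withholding: $1,276.78 × 0.0214 = $27.32
Medicare: $1,372.88 × 0.0283 = $38.85
Paid family leave insurance: $1,372.88 × 0.0097 = $13.32
Wage garnishment: $1,372.88 × 0.05 = $68.64
Total deductions = $96.10 + $325.96 + $27.32 + $38.85 + $13.32 + $68.64 = $570.19
Net pay = $1,372.88 − $570.19 = $802.69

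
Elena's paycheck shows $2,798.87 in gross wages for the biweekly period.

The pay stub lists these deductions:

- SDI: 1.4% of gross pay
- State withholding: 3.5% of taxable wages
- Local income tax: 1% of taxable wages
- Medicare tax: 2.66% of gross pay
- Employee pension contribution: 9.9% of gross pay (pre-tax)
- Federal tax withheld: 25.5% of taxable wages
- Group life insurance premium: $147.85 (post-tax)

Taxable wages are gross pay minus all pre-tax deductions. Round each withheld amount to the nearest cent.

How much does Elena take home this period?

$1,503.77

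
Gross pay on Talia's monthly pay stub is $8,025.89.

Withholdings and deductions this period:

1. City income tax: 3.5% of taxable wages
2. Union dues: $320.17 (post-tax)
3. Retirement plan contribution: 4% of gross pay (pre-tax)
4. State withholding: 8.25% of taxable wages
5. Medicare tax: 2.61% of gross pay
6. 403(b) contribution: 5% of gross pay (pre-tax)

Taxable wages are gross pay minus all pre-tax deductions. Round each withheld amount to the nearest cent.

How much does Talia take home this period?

Retirement plan contribution: $8,025.89 × 0.04 = $321.04
403(b) contribution: $8,025.89 × 0.05 = $401.29
Pre-tax total = $321.04 + $401.29 = $722.33
Taxable wages = $8,025.89 − $722.33 = $7,303.56
City income tax: $7,303.56 × 0.035 = $255.62
State withholding: $7,303.56 × 0.0825 = $602.54
Medicare tax: $8,025.89 × 0.0261 = $209.48
Union dues: $320.17
Total deductions = $321.04 + $401.29 + $255.62 + $602.54 + $209.48 + $320.17 = $2,110.14
Net pay = $8,025.89 − $2,110.14 = $5,915.75

$5,915.75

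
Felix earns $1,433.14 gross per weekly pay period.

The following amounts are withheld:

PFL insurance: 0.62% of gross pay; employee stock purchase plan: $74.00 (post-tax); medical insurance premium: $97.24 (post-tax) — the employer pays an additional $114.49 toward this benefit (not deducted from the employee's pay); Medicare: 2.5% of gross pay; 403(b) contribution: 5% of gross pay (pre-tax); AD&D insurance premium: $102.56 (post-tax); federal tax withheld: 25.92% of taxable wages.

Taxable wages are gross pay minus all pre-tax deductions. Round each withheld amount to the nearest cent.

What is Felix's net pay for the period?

$690.06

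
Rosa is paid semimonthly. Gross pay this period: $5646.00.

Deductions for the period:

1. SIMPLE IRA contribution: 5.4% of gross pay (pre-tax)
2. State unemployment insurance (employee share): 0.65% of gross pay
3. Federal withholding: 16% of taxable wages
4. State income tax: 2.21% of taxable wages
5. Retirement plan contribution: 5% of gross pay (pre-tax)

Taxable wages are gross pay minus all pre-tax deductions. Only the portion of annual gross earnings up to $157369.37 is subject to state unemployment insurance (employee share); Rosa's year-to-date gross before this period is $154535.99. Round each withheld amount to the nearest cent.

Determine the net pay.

SIMPLE IRA contribution: $5646.00 × 0.054 = $304.88
Retirement plan contribution: $5646.00 × 0.05 = $282.30
Pre-tax total = $304.88 + $282.30 = $587.18
Taxable wages = $5646.00 − $587.18 = $5058.82
State income tax: $5058.82 × 0.0221 = $111.80
Federal withholding: $5058.82 × 0.16 = $809.41
State unemployment insurance (employee share): only $157369.37 − $154535.99 = $2833.38 of this check is subject → $2833.38 × 0.0065 = $18.42
Total deductions = $304.88 + $282.30 + $111.80 + $809.41 + $18.42 = $1526.81
Net pay = $5646.00 − $1526.81 = $4119.19

$4119.19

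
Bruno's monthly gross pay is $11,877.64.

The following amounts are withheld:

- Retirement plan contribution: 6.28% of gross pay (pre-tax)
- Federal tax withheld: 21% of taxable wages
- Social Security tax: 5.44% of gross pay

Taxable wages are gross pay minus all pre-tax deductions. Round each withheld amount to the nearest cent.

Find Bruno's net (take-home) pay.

Retirement plan contribution: $11,877.64 × 0.0628 = $745.92
Taxable wages = $11,877.64 − $745.92 = $11,131.72
Federal tax withheld: $11,131.72 × 0.21 = $2,337.66
Social Security tax: $11,877.64 × 0.0544 = $646.14
Total deductions = $745.92 + $2,337.66 + $646.14 = $3,729.72
Net pay = $11,877.64 − $3,729.72 = $8,147.92

$8,147.92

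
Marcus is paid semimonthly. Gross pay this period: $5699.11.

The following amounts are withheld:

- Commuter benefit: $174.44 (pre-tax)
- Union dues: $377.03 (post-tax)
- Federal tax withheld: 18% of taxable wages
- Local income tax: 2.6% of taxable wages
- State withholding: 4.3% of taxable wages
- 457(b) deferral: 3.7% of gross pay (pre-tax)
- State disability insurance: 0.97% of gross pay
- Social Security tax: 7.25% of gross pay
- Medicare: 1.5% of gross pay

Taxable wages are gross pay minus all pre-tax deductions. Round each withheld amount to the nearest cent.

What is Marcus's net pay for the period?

$3059.68

457(b) deferral: $5699.11 × 0.037 = $210.87
Commuter benefit: $174.44
Pre-tax total = $210.87 + $174.44 = $385.31
Taxable wages = $5699.11 − $385.31 = $5313.80
Federal tax withheld: $5313.80 × 0.18 = $956.48
State withholding: $5313.80 × 0.043 = $228.49
Local income tax: $5313.80 × 0.026 = $138.16
Medicare: $5699.11 × 0.015 = $85.49
State disability insurance: $5699.11 × 0.0097 = $55.28
Social Security tax: $5699.11 × 0.0725 = $413.19
Union dues: $377.03
Total deductions = $210.87 + $174.44 + $956.48 + $228.49 + $138.16 + $85.49 + $55.28 + $413.19 + $377.03 = $2639.43
Net pay = $5699.11 − $2639.43 = $3059.68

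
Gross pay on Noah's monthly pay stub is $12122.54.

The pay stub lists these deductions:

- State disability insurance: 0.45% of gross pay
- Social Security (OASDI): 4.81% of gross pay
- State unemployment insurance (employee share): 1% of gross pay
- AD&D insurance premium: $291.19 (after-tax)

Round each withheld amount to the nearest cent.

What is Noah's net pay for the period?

State unemployment insurance (employee share): $12122.54 × 0.01 = $121.23
Social Security (OASDI): $12122.54 × 0.0481 = $583.09
State disability insurance: $12122.54 × 0.0045 = $54.55
AD&D insurance premium: $291.19
Total deductions = $121.23 + $583.09 + $54.55 + $291.19 = $1050.06
Net pay = $12122.54 − $1050.06 = $11072.48

$11072.48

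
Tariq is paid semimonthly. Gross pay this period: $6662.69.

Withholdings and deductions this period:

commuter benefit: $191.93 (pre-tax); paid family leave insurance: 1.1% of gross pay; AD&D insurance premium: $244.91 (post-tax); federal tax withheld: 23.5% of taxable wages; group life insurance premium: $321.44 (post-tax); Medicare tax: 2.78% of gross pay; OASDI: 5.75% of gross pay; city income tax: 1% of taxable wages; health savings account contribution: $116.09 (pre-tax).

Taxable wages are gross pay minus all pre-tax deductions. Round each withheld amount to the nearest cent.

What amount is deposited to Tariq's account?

$3589.81

Health savings account contribution: $116.09
Commuter benefit: $191.93
Pre-tax total = $116.09 + $191.93 = $308.02
Taxable wages = $6662.69 − $308.02 = $6354.67
City income tax: $6354.67 × 0.01 = $63.55
Federal tax withheld: $6354.67 × 0.235 = $1493.35
OASDI: $6662.69 × 0.0575 = $383.10
Paid family leave insurance: $6662.69 × 0.011 = $73.29
Medicare tax: $6662.69 × 0.0278 = $185.22
Group life insurance premium: $321.44
AD&D insurance premium: $244.91
Total deductions = $116.09 + $191.93 + $63.55 + $1493.35 + $383.10 + $73.29 + $185.22 + $321.44 + $244.91 = $3072.88
Net pay = $6662.69 − $3072.88 = $3589.81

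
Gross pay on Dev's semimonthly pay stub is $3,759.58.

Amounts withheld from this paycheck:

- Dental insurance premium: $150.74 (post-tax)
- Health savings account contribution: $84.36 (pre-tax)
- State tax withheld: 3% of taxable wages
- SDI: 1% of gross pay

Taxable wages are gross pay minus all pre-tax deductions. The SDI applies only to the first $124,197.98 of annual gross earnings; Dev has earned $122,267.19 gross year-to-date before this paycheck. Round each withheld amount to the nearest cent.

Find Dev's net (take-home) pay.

$3,394.91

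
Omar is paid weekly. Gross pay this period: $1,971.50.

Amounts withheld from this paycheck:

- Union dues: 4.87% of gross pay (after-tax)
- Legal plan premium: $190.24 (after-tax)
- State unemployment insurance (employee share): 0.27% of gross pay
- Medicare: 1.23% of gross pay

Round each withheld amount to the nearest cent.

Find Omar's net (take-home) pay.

State unemployment insurance (employee share): $1,971.50 × 0.0027 = $5.32
Medicare: $1,971.50 × 0.0123 = $24.25
Union dues: $1,971.50 × 0.0487 = $96.01
Legal plan premium: $190.24
Total deductions = $5.32 + $24.25 + $96.01 + $190.24 = $315.82
Net pay = $1,971.50 − $315.82 = $1,655.68

$1,655.68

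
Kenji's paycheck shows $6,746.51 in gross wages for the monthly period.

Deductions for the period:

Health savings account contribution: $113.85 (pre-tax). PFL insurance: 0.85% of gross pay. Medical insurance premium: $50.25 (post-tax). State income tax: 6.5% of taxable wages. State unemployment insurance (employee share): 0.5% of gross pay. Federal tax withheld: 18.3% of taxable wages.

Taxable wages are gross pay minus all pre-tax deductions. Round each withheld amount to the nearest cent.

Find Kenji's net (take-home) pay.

Health savings account contribution: $113.85
Taxable wages = $6,746.51 − $113.85 = $6,632.66
State income tax: $6,632.66 × 0.065 = $431.12
Federal tax withheld: $6,632.66 × 0.183 = $1,213.78
State unemployment insurance (employee share): $6,746.51 × 0.005 = $33.73
PFL insurance: $6,746.51 × 0.0085 = $57.35
Medical insurance premium: $50.25
Total deductions = $113.85 + $431.12 + $1,213.78 + $33.73 + $57.35 + $50.25 = $1,900.08
Net pay = $6,746.51 − $1,900.08 = $4,846.43

$4,846.43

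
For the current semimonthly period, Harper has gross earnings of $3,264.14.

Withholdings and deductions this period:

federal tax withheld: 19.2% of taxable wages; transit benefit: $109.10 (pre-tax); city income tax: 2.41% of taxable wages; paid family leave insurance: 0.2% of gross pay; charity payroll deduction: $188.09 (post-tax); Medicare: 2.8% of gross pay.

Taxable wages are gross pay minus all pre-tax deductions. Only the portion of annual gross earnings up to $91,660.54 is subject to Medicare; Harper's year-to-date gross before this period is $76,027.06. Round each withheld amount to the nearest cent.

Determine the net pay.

Transit benefit: $109.10
Taxable wages = $3,264.14 − $109.10 = $3,155.04
Federal tax withheld: $3,155.04 × 0.192 = $605.77
City income tax: $3,155.04 × 0.0241 = $76.04
Paid family leave insurance: $3,264.14 × 0.002 = $6.53
Medicare: cap not yet reached, full $3,264.14 is subject → $3,264.14 × 0.028 = $91.40
Charity payroll deduction: $188.09
Total deductions = $109.10 + $605.77 + $76.04 + $6.53 + $91.40 + $188.09 = $1,076.93
Net pay = $3,264.14 − $1,076.93 = $2,187.21

$2,187.21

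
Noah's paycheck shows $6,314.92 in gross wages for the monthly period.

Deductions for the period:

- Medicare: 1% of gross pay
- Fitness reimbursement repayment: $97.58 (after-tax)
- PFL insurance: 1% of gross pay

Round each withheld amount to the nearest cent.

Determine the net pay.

PFL insurance: $6,314.92 × 0.01 = $63.15
Medicare: $6,314.92 × 0.01 = $63.15
Fitness reimbursement repayment: $97.58
Total deductions = $63.15 + $63.15 + $97.58 = $223.88
Net pay = $6,314.92 − $223.88 = $6,091.04

$6,091.04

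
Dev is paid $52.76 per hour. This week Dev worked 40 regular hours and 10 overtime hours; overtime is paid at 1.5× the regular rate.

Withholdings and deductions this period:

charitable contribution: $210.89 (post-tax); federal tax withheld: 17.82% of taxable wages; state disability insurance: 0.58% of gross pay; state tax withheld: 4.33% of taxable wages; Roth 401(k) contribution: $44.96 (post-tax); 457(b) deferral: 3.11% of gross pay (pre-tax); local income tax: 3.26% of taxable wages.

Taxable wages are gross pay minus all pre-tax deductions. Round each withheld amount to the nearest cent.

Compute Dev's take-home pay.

Regular pay: 40 × $52.76 = $2,110.40
Overtime pay: 10 × $52.76 × 1.5 = $791.40
Gross pay = $2,110.40 + $791.40 = $2,901.80
457(b) deferral: $2,901.80 × 0.0311 = $90.25
Taxable wages = $2,901.80 − $90.25 = $2,811.55
Federal tax withheld: $2,811.55 × 0.1782 = $501.02
Local income tax: $2,811.55 × 0.0326 = $91.66
State tax withheld: $2,811.55 × 0.0433 = $121.74
State disability insurance: $2,901.80 × 0.0058 = $16.83
Roth 401(k) contribution: $44.96
Charitable contribution: $210.89
Total deductions = $90.25 + $501.02 + $91.66 + $121.74 + $16.83 + $44.96 + $210.89 = $1,077.35
Net pay = $2,901.80 − $1,077.35 = $1,824.45

$1,824.45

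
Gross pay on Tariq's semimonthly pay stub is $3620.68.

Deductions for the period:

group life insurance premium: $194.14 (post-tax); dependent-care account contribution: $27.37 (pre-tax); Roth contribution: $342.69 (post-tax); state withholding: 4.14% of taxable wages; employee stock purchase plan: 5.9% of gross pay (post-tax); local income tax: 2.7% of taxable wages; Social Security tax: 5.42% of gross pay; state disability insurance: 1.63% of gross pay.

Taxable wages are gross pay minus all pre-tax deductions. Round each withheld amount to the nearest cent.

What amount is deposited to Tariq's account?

Dependent-care account contribution: $27.37
Taxable wages = $3620.68 − $27.37 = $3593.31
State withholding: $3593.31 × 0.0414 = $148.76
Local income tax: $3593.31 × 0.027 = $97.02
Social Security tax: $3620.68 × 0.0542 = $196.24
State disability insurance: $3620.68 × 0.0163 = $59.02
Roth contribution: $342.69
Group life insurance premium: $194.14
Employee stock purchase plan: $3620.68 × 0.059 = $213.62
Total deductions = $27.37 + $148.76 + $97.02 + $196.24 + $59.02 + $342.69 + $194.14 + $213.62 = $1278.86
Net pay = $3620.68 − $1278.86 = $2341.82

$2341.82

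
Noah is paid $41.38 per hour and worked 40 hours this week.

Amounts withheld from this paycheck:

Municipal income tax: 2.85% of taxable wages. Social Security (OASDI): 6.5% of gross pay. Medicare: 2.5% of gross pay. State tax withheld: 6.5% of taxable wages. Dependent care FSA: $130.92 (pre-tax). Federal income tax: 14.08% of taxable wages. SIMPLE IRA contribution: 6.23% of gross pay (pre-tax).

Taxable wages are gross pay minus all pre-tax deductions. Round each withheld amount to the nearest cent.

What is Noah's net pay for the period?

Gross pay: 40 × $41.38 = $1,655.20
Dependent care FSA: $130.92
SIMPLE IRA contribution: $1,655.20 × 0.0623 = $103.12
Pre-tax total = $130.92 + $103.12 = $234.04
Taxable wages = $1,655.20 − $234.04 = $1,421.16
Municipal income tax: $1,421.16 × 0.0285 = $40.50
Federal income tax: $1,421.16 × 0.1408 = $200.10
State tax withheld: $1,421.16 × 0.065 = $92.38
Social Security (OASDI): $1,655.20 × 0.065 = $107.59
Medicare: $1,655.20 × 0.025 = $41.38
Total deductions = $130.92 + $103.12 + $40.50 + $200.10 + $92.38 + $107.59 + $41.38 = $715.99
Net pay = $1,655.20 − $715.99 = $939.21

$939.21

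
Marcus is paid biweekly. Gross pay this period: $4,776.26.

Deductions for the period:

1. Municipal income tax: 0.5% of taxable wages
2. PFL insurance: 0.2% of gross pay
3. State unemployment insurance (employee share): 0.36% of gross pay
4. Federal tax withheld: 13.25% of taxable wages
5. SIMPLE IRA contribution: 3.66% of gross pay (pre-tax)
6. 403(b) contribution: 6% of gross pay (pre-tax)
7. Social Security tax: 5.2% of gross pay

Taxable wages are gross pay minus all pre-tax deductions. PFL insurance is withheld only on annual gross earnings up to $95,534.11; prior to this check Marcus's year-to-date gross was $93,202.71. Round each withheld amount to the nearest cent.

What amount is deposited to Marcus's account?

$3,451.36

SIMPLE IRA contribution: $4,776.26 × 0.0366 = $174.81
403(b) contribution: $4,776.26 × 0.06 = $286.58
Pre-tax total = $174.81 + $286.58 = $461.39
Taxable wages = $4,776.26 − $461.39 = $4,314.87
Municipal income tax: $4,314.87 × 0.005 = $21.57
Federal tax withheld: $4,314.87 × 0.1325 = $571.72
PFL insurance: only $95,534.11 − $93,202.71 = $2,331.40 of this check is subject → $2,331.40 × 0.002 = $4.66
Social Security tax: $4,776.26 × 0.052 = $248.37
State unemployment insurance (employee share): $4,776.26 × 0.0036 = $17.19
Total deductions = $174.81 + $286.58 + $21.57 + $571.72 + $4.66 + $248.37 + $17.19 = $1,324.90
Net pay = $4,776.26 − $1,324.90 = $3,451.36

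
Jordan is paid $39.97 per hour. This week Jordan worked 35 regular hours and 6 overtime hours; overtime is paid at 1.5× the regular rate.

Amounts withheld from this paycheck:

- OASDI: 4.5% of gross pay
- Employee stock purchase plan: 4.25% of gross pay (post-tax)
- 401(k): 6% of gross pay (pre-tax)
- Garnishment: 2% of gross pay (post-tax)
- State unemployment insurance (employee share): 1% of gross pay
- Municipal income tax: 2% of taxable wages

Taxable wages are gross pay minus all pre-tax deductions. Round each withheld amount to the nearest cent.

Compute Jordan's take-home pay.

Regular pay: 35 × $39.97 = $1398.95
Overtime pay: 6 × $39.97 × 1.5 = $359.73
Gross pay = $1398.95 + $359.73 = $1758.68
401(k): $1758.68 × 0.06 = $105.52
Taxable wages = $1758.68 − $105.52 = $1653.16
Municipal income tax: $1653.16 × 0.02 = $33.06
State unemployment insurance (employee share): $1758.68 × 0.01 = $17.59
OASDI: $1758.68 × 0.045 = $79.14
Employee stock purchase plan: $1758.68 × 0.0425 = $74.74
Garnishment: $1758.68 × 0.02 = $35.17
Total deductions = $105.52 + $33.06 + $17.59 + $79.14 + $74.74 + $35.17 = $345.22
Net pay = $1758.68 − $345.22 = $1413.46

$1413.46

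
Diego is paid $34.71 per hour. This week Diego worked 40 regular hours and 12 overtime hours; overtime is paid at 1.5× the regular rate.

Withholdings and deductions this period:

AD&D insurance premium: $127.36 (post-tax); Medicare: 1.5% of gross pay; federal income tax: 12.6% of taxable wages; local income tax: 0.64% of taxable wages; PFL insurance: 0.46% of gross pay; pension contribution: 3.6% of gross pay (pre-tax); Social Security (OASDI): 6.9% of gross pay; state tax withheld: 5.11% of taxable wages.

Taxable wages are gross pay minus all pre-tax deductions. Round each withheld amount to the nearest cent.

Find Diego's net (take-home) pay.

Regular pay: 40 × $34.71 = $1,388.40
Overtime pay: 12 × $34.71 × 1.5 = $624.78
Gross pay = $1,388.40 + $624.78 = $2,013.18
Pension contribution: $2,013.18 × 0.036 = $72.47
Taxable wages = $2,013.18 − $72.47 = $1,940.71
Federal income tax: $1,940.71 × 0.126 = $244.53
Local income tax: $1,940.71 × 0.0064 = $12.42
State tax withheld: $1,940.71 × 0.0511 = $99.17
Medicare: $2,013.18 × 0.015 = $30.20
PFL insurance: $2,013.18 × 0.0046 = $9.26
Social Security (OASDI): $2,013.18 × 0.069 = $138.91
AD&D insurance premium: $127.36
Total deductions = $72.47 + $244.53 + $12.42 + $99.17 + $30.20 + $9.26 + $138.91 + $127.36 = $734.32
Net pay = $2,013.18 − $734.32 = $1,278.86

$1,278.86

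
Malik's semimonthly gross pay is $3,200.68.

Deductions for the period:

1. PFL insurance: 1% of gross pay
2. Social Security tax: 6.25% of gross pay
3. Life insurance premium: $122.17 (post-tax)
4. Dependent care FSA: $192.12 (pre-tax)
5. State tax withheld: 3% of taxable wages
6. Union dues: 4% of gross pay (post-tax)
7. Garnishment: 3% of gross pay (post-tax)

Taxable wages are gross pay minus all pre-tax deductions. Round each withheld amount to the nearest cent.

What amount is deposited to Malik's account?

$2,340.03

Dependent care FSA: $192.12
Taxable wages = $3,200.68 − $192.12 = $3,008.56
State tax withheld: $3,008.56 × 0.03 = $90.26
PFL insurance: $3,200.68 × 0.01 = $32.01
Social Security tax: $3,200.68 × 0.0625 = $200.04
Garnishment: $3,200.68 × 0.03 = $96.02
Union dues: $3,200.68 × 0.04 = $128.03
Life insurance premium: $122.17
Total deductions = $192.12 + $90.26 + $32.01 + $200.04 + $96.02 + $128.03 + $122.17 = $860.65
Net pay = $3,200.68 − $860.65 = $2,340.03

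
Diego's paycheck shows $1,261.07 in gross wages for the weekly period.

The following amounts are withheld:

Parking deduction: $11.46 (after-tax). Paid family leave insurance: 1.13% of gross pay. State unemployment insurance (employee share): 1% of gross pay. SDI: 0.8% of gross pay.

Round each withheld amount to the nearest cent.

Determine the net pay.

$1,212.66

Paid family leave insurance: $1,261.07 × 0.0113 = $14.25
State unemployment insurance (employee share): $1,261.07 × 0.01 = $12.61
SDI: $1,261.07 × 0.008 = $10.09
Parking deduction: $11.46
Total deductions = $14.25 + $12.61 + $10.09 + $11.46 = $48.41
Net pay = $1,261.07 − $48.41 = $1,212.66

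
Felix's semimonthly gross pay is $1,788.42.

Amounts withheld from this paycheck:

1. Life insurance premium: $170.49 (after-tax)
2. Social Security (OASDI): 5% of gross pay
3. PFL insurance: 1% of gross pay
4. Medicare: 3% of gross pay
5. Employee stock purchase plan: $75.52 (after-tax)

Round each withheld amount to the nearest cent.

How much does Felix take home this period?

Medicare: $1,788.42 × 0.03 = $53.65
Social Security (OASDI): $1,788.42 × 0.05 = $89.42
PFL insurance: $1,788.42 × 0.01 = $17.88
Life insurance premium: $170.49
Employee stock purchase plan: $75.52
Total deductions = $53.65 + $89.42 + $17.88 + $170.49 + $75.52 = $406.96
Net pay = $1,788.42 − $406.96 = $1,381.46

$1,381.46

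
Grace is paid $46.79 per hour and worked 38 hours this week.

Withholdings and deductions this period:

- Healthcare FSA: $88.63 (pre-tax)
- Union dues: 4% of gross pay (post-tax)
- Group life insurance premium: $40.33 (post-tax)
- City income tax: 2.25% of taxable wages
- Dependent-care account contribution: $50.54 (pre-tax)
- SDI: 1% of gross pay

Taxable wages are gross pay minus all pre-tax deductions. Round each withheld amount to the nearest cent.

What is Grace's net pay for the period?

Gross pay: 38 × $46.79 = $1778.02
Healthcare FSA: $88.63
Dependent-care account contribution: $50.54
Pre-tax total = $88.63 + $50.54 = $139.17
Taxable wages = $1778.02 − $139.17 = $1638.85
City income tax: $1638.85 × 0.0225 = $36.87
SDI: $1778.02 × 0.01 = $17.78
Group life insurance premium: $40.33
Union dues: $1778.02 × 0.04 = $71.12
Total deductions = $88.63 + $50.54 + $36.87 + $17.78 + $40.33 + $71.12 = $305.27
Net pay = $1778.02 − $305.27 = $1472.75

$1472.75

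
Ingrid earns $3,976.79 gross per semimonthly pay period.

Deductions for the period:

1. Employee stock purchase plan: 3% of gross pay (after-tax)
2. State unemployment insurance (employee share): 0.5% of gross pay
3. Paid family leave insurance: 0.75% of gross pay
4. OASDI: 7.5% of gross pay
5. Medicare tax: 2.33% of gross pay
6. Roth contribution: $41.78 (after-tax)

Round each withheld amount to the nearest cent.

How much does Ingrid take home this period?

$3,375.08

Paid family leave insurance: $3,976.79 × 0.0075 = $29.83
OASDI: $3,976.79 × 0.075 = $298.26
State unemployment insurance (employee share): $3,976.79 × 0.005 = $19.88
Medicare tax: $3,976.79 × 0.0233 = $92.66
Employee stock purchase plan: $3,976.79 × 0.03 = $119.30
Roth contribution: $41.78
Total deductions = $29.83 + $298.26 + $19.88 + $92.66 + $119.30 + $41.78 = $601.71
Net pay = $3,976.79 − $601.71 = $3,375.08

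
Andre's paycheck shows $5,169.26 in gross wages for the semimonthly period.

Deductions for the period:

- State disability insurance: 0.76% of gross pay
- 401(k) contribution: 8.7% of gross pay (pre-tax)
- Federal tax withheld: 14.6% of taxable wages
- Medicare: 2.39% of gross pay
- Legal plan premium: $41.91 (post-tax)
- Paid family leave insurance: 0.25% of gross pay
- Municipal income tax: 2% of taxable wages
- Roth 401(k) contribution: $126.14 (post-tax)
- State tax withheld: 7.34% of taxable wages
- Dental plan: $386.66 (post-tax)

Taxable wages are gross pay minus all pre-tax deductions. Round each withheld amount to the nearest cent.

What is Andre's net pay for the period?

$2,859.21

401(k) contribution: $5,169.26 × 0.087 = $449.73
Taxable wages = $5,169.26 − $449.73 = $4,719.53
Federal tax withheld: $4,719.53 × 0.146 = $689.05
Municipal income tax: $4,719.53 × 0.02 = $94.39
State tax withheld: $4,719.53 × 0.0734 = $346.41
State disability insurance: $5,169.26 × 0.0076 = $39.29
Medicare: $5,169.26 × 0.0239 = $123.55
Paid family leave insurance: $5,169.26 × 0.0025 = $12.92
Dental plan: $386.66
Legal plan premium: $41.91
Roth 401(k) contribution: $126.14
Total deductions = $449.73 + $689.05 + $94.39 + $346.41 + $39.29 + $123.55 + $12.92 + $386.66 + $41.91 + $126.14 = $2,310.05
Net pay = $5,169.26 − $2,310.05 = $2,859.21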